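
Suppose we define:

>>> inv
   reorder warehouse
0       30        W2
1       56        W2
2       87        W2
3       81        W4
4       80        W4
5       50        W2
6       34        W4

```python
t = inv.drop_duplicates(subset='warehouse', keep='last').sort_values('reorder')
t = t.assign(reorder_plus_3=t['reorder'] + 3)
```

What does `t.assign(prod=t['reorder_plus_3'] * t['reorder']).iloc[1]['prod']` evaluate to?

drop duplicate warehouse (keep=last):
   reorder warehouse
5       50        W2
6       34        W4
sort by reorder:
   reorder warehouse
6       34        W4
5       50        W2
add column reorder_plus_3 = t['reorder'] + 3:
   reorder warehouse  reorder_plus_3
6       34        W4              37
5       50        W2              53
add column prod = t['reorder_plus_3'] * t['reorder']:
   reorder warehouse  reorder_plus_3  prod
6       34        W4              37  1258
5       50        W2              53  2650
Then the value at position 1, column 'prod': 2650

2650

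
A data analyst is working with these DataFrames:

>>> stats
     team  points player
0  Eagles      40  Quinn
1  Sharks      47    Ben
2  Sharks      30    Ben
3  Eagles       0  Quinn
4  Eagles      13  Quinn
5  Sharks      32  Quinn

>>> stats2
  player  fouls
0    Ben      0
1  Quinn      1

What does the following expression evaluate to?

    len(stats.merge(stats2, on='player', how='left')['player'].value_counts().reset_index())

merge on 'player' (how='left') → 6 rows:
     team  points player  fouls
0  Eagles      40  Quinn      1
1  Sharks      47    Ben      0
2  Sharks      30    Ben      0
3  Eagles       0  Quinn      1
4  Eagles      13  Quinn      1
5  Sharks      32  Quinn      1
value_counts of player:
player
Quinn    4
Ben      2
Name: count, dtype: int64
reset_index():
  player  count
0  Quinn      4
1    Ben      2
Hence 2.

2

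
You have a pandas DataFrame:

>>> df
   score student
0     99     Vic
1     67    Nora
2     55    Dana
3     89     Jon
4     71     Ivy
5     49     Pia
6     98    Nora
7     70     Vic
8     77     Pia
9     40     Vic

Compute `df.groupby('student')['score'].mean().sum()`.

group by student, mean of score:
student
Dana    55.000000
Ivy     71.000000
Jon     89.000000
Nora    82.500000
Pia     63.000000
Vic     69.666667
Name: score, dtype: float64
Hence 430.166666667.

430.166666667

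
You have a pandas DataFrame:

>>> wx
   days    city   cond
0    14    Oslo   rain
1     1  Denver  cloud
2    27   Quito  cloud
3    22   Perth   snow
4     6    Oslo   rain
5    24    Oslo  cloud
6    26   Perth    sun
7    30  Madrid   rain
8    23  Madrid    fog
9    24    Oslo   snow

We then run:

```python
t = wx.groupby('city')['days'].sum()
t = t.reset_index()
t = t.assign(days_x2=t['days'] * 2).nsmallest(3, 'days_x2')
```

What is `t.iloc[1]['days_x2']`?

group by city, sum of days:
city
Denver     1
Madrid    53
Oslo      68
Perth     48
Quito     27
Name: days, dtype: int64
reset_index():
     city  days
0  Denver     1
1  Madrid    53
2    Oslo    68
3   Perth    48
4   Quito    27
add column days_x2 = t['days'] * 2:
     city  days  days_x2
0  Denver     1        2
1  Madrid    53      106
2    Oslo    68      136
3   Perth    48       96
4   Quito    27       54
take 3 rows with smallest days_x2:
     city  days  days_x2
0  Denver     1        2
4   Quito    27       54
3   Perth    48       96
Taking the value at position 1, column 'days_x2' gives 54.

54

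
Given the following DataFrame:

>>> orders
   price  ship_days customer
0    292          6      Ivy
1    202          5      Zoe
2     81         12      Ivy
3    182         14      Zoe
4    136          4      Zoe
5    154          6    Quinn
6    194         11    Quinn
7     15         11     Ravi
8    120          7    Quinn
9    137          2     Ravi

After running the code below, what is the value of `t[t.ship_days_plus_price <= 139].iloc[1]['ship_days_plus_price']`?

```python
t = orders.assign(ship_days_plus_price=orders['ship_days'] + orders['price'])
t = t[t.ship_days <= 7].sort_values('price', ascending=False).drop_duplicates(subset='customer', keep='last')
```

add column ship_days_plus_price = orders['ship_days'] + orders['price']:
   price  ship_days customer  ship_days_plus_price
0    292          6      Ivy                   298
1    202          5      Zoe                   207
2     81         12      Ivy                    93
3    182         14      Zoe                   196
4    136          4      Zoe                   140
5    154          6    Quinn                   160
6    194         11    Quinn                   205
7     15         11     Ravi                    26
8    120          7    Quinn                   127
9    137          2     Ravi                   139
filter rows where ship_days <= 7:
   price  ship_days customer  ship_days_plus_price
0    292          6      Ivy                   298
1    202          5      Zoe                   207
4    136          4      Zoe                   140
5    154          6    Quinn                   160
8    120          7    Quinn                   127
9    137          2     Ravi                   139
sort by price descending:
   price  ship_days customer  ship_days_plus_price
0    292          6      Ivy                   298
1    202          5      Zoe                   207
5    154          6    Quinn                   160
9    137          2     Ravi                   139
4    136          4      Zoe                   140
8    120          7    Quinn                   127
drop duplicate customer (keep=last):
   price  ship_days customer  ship_days_plus_price
0    292          6      Ivy                   298
9    137          2     Ravi                   139
4    136          4      Zoe                   140
8    120          7    Quinn                   127
filter rows where ship_days_plus_price <= 139:
   price  ship_days customer  ship_days_plus_price
9    137          2     Ravi                   139
8    120          7    Quinn                   127

127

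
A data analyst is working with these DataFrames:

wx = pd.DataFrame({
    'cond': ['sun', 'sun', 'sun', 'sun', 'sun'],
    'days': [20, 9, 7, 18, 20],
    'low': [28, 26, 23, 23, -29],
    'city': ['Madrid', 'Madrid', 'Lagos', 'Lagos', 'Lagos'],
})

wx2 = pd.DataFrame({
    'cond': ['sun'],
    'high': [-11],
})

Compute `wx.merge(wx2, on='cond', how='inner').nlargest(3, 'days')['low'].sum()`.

22

merge on 'cond' (how='inner') → 5 rows:
  cond  days  low    city  high
0  sun    20   28  Madrid   -11
1  sun     9   26  Madrid   -11
2  sun     7   23   Lagos   -11
3  sun    18   23   Lagos   -11
4  sun    20  -29   Lagos   -11
take 3 rows with largest days:
  cond  days  low    city  high
0  sun    20   28  Madrid   -11
4  sun    20  -29   Lagos   -11
3  sun    18   23   Lagos   -11
So sum() = 22.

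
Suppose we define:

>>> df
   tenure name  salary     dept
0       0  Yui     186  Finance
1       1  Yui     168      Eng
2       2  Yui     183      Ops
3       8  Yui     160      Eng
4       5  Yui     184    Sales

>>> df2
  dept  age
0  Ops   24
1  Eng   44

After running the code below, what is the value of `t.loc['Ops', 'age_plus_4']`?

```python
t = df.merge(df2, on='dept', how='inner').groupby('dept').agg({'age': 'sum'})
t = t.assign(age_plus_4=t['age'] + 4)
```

merge on 'dept' (how='inner') → 3 rows:
   tenure name  salary dept  age
0       1  Yui     168  Eng   44
1       2  Yui     183  Ops   24
2       8  Yui     160  Eng   44
group by dept, sum of age:
      age
dept     
Eng    88
Ops    24
add column age_plus_4 = t['age'] + 4:
      age  age_plus_4
dept                 
Eng    88          92
Ops    24          28

28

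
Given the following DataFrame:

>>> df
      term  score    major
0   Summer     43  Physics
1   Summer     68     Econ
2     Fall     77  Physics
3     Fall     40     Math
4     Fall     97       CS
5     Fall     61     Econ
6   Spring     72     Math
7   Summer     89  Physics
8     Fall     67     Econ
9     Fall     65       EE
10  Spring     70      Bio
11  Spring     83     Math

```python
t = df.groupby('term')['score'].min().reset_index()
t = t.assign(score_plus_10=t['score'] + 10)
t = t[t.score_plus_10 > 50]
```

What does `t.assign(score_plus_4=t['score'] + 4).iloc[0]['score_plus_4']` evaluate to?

74

group by term, min of score:
term
Fall      40
Spring    70
Summer    43
Name: score, dtype: int64
reset_index():
     term  score
0    Fall     40
1  Spring     70
2  Summer     43
add column score_plus_10 = t['score'] + 10:
     term  score  score_plus_10
0    Fall     40             50
1  Spring     70             80
2  Summer     43             53
filter rows where score_plus_10 > 50:
     term  score  score_plus_10
1  Spring     70             80
2  Summer     43             53
add column score_plus_4 = t['score'] + 4:
     term  score  score_plus_10  score_plus_4
1  Spring     70             80            74
2  Summer     43             53            47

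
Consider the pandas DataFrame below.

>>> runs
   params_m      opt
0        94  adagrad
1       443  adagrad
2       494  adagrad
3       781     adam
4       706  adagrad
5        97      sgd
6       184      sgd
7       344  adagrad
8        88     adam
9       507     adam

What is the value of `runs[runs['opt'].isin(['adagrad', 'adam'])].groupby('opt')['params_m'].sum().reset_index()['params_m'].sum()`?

filter rows where opt in ['adagrad', 'adam']:
   params_m      opt
0        94  adagrad
1       443  adagrad
2       494  adagrad
3       781     adam
4       706  adagrad
7       344  adagrad
8        88     adam
9       507     adam
group by opt, sum of params_m:
opt
adagrad    2081
adam       1376
Name: params_m, dtype: int64
reset_index():
       opt  params_m
0  adagrad      2081
1     adam      1376
Then the sum of column 'params_m': 3457

3457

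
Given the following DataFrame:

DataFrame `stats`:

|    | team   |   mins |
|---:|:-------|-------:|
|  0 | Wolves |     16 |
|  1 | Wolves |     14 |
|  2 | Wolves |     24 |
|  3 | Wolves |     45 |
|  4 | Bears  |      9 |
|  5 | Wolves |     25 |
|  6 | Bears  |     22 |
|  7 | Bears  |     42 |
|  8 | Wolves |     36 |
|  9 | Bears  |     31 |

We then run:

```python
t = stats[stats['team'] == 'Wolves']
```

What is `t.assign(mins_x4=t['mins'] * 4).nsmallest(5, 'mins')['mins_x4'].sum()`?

460

filter rows where team == 'Wolves':
     team  mins
0  Wolves    16
1  Wolves    14
2  Wolves    24
3  Wolves    45
5  Wolves    25
8  Wolves    36
add column mins_x4 = t['mins'] * 4:
     team  mins  mins_x4
0  Wolves    16       64
1  Wolves    14       56
2  Wolves    24       96
3  Wolves    45      180
5  Wolves    25      100
8  Wolves    36      144
take 5 rows with smallest mins:
     team  mins  mins_x4
1  Wolves    14       56
0  Wolves    16       64
2  Wolves    24       96
5  Wolves    25      100
8  Wolves    36      144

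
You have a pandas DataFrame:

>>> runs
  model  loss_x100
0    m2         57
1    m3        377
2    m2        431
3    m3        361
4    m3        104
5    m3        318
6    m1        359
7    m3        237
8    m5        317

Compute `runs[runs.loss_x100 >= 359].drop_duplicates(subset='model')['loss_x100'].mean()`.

filter rows where loss_x100 >= 359:
  model  loss_x100
1    m3        377
2    m2        431
3    m3        361
6    m1        359
drop duplicate model (keep=first):
  model  loss_x100
1    m3        377
2    m2        431
6    m1        359

389.0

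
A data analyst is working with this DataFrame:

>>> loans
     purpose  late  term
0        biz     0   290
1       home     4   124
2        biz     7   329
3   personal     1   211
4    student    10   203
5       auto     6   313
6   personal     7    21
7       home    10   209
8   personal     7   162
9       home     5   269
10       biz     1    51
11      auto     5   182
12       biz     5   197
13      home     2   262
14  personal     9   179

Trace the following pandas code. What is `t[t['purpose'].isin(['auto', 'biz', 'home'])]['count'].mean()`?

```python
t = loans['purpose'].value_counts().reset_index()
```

3.33333333333

value_counts of purpose:
purpose
biz         4
home        4
personal    4
auto        2
student     1
Name: count, dtype: int64
reset_index():
    purpose  count
0       biz      4
1      home      4
2  personal      4
3      auto      2
4   student      1
filter rows where purpose in ['auto', 'biz', 'home']:
  purpose  count
0     biz      4
1    home      4
3    auto      2
Reading off the mean of column 'count', we get 3.33333333333.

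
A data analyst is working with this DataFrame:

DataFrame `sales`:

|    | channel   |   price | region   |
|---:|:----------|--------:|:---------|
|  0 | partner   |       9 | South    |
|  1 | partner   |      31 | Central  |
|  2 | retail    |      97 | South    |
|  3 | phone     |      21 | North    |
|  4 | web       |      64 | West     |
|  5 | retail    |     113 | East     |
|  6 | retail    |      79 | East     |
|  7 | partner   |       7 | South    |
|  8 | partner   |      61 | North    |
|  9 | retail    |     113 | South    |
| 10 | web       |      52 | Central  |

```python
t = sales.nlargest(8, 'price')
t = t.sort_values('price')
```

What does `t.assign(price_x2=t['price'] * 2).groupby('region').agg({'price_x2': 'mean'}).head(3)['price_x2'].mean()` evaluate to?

take 8 rows with largest price:
    channel  price   region
5    retail    113     East
9    retail    113    South
2    retail     97    South
6    retail     79     East
4       web     64     West
8   partner     61    North
10      web     52  Central
1   partner     31  Central
sort by price:
    channel  price   region
1   partner     31  Central
10      web     52  Central
8   partner     61    North
4       web     64     West
6    retail     79     East
2    retail     97    South
5    retail    113     East
9    retail    113    South
add column price_x2 = t['price'] * 2:
    channel  price   region  price_x2
1   partner     31  Central        62
10      web     52  Central       104
8   partner     61    North       122
4       web     64     West       128
6    retail     79     East       158
2    retail     97    South       194
5    retail    113     East       226
9    retail    113    South       226
group by region, mean of price_x2:
         price_x2
region           
Central      83.0
East        192.0
North       122.0
South       210.0
West        128.0
take first 3 rows:
         price_x2
region           
Central      83.0
East        192.0
North       122.0
The mean of column 'price_x2' is 132.333333333.

132.333333333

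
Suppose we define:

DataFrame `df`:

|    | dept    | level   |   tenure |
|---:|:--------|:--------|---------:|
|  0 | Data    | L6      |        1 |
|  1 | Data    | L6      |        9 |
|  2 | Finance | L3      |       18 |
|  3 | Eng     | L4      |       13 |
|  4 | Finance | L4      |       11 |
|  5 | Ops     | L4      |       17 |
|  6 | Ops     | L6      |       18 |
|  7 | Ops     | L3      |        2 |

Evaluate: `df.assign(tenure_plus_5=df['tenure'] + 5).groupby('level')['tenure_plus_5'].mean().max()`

add column tenure_plus_5 = df['tenure'] + 5:
      dept level  tenure  tenure_plus_5
0     Data    L6       1              6
1     Data    L6       9             14
2  Finance    L3      18             23
3      Eng    L4      13             18
4  Finance    L4      11             16
5      Ops    L4      17             22
6      Ops    L6      18             23
7      Ops    L3       2              7
group by level, mean of tenure_plus_5:
level
L3    15.000000
L4    18.666667
L6    14.333333
Name: tenure_plus_5, dtype: float64
Reading off the max of the resulting series, we get 18.6666666667.

18.6666666667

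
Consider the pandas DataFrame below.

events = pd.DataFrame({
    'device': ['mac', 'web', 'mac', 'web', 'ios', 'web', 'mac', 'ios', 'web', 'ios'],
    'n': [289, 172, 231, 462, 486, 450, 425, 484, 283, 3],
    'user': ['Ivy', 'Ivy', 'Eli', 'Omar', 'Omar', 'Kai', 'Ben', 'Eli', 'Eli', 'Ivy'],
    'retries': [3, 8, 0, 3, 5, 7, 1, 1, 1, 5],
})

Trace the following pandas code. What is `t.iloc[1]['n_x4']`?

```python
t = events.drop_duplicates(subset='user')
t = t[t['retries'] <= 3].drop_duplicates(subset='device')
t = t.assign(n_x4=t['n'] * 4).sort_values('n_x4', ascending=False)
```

drop duplicate user (keep=first):
  device    n  user  retries
0    mac  289   Ivy        3
2    mac  231   Eli        0
3    web  462  Omar        3
5    web  450   Kai        7
6    mac  425   Ben        1
filter rows where retries <= 3:
  device    n  user  retries
0    mac  289   Ivy        3
2    mac  231   Eli        0
3    web  462  Omar        3
6    mac  425   Ben        1
drop duplicate device (keep=first):
  device    n  user  retries
0    mac  289   Ivy        3
3    web  462  Omar        3
add column n_x4 = t['n'] * 4:
  device    n  user  retries  n_x4
0    mac  289   Ivy        3  1156
3    web  462  Omar        3  1848
sort by n_x4 descending:
  device    n  user  retries  n_x4
3    web  462  Omar        3  1848
0    mac  289   Ivy        3  1156

1156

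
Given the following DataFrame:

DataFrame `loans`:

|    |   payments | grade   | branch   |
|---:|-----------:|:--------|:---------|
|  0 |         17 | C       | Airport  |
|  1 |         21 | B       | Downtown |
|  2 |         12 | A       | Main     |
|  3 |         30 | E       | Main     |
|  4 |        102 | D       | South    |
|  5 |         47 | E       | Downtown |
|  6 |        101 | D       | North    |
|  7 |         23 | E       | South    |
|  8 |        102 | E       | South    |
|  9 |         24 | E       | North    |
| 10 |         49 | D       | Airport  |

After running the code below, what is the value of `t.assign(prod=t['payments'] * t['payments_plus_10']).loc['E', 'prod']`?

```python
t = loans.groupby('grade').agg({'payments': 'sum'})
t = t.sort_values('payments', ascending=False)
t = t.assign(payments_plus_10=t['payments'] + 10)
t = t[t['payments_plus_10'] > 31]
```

53336

group by grade, sum of payments:
       payments
grade          
A            12
B            21
C            17
D           252
E           226
sort by payments descending:
       payments
grade          
D           252
E           226
B            21
C            17
A            12
add column payments_plus_10 = t['payments'] + 10:
       payments  payments_plus_10
grade                            
D           252               262
E           226               236
B            21                31
C            17                27
A            12                22
filter rows where payments_plus_10 > 31:
       payments  payments_plus_10
grade                            
D           252               262
E           226               236
add column prod = t['payments'] * t['payments_plus_10']:
       payments  payments_plus_10   prod
grade                                   
D           252               262  66024
E           226               236  53336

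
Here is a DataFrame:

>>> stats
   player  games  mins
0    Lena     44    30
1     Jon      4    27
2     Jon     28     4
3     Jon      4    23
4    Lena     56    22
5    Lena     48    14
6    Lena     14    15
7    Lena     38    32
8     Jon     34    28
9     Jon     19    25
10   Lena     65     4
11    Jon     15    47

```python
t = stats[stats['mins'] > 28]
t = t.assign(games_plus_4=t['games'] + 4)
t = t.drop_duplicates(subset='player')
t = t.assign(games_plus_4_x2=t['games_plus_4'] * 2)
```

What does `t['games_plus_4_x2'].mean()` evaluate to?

67.0

filter rows where mins > 28:
   player  games  mins
0    Lena     44    30
7    Lena     38    32
11    Jon     15    47
add column games_plus_4 = t['games'] + 4:
   player  games  mins  games_plus_4
0    Lena     44    30            48
7    Lena     38    32            42
11    Jon     15    47            19
drop duplicate player (keep=first):
   player  games  mins  games_plus_4
0    Lena     44    30            48
11    Jon     15    47            19
add column games_plus_4_x2 = t['games_plus_4'] * 2:
   player  games  mins  games_plus_4  games_plus_4_x2
0    Lena     44    30            48               96
11    Jon     15    47            19               38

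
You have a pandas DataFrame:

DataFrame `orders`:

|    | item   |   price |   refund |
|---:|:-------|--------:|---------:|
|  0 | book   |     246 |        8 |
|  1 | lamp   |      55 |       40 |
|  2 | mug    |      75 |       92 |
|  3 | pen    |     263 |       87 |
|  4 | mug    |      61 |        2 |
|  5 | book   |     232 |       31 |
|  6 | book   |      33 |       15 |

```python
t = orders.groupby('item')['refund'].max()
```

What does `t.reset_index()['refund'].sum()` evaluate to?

250

group by item, max of refund:
item
book    31
lamp    40
mug     92
pen     87
Name: refund, dtype: int64
reset_index():
   item  refund
0  book      31
1  lamp      40
2   mug      92
3   pen      87
Reading off the sum of column 'refund', we get 250.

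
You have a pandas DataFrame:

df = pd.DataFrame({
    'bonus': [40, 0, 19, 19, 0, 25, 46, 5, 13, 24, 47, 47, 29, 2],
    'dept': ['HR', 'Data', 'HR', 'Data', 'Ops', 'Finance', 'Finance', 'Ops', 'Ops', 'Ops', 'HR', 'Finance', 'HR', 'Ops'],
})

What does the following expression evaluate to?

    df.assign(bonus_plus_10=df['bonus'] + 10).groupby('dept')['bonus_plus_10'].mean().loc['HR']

add column bonus_plus_10 = df['bonus'] + 10:
    bonus     dept  bonus_plus_10
0      40       HR             50
1       0     Data             10
2      19       HR             29
3      19     Data             29
4       0      Ops             10
5      25  Finance             35
6      46  Finance             56
7       5      Ops             15
8      13      Ops             23
9      24      Ops             34
10     47       HR             57
11     47  Finance             57
12     29       HR             39
13      2      Ops             12
group by dept, mean of bonus_plus_10:
dept
Data       19.500000
Finance    49.333333
HR         43.750000
Ops        18.800000
Name: bonus_plus_10, dtype: float64
Then the value at index 'HR': 43.75

43.75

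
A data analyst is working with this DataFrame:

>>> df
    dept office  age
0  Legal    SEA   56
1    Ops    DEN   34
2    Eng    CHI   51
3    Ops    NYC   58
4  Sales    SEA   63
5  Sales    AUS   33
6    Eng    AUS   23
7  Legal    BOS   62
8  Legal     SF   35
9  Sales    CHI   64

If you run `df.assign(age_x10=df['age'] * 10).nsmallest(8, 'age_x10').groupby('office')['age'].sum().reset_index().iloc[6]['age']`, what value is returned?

35

add column age_x10 = df['age'] * 10:
    dept office  age  age_x10
0  Legal    SEA   56      560
1    Ops    DEN   34      340
2    Eng    CHI   51      510
3    Ops    NYC   58      580
4  Sales    SEA   63      630
5  Sales    AUS   33      330
6    Eng    AUS   23      230
7  Legal    BOS   62      620
8  Legal     SF   35      350
9  Sales    CHI   64      640
take 8 rows with smallest age_x10:
    dept office  age  age_x10
6    Eng    AUS   23      230
5  Sales    AUS   33      330
1    Ops    DEN   34      340
8  Legal     SF   35      350
2    Eng    CHI   51      510
0  Legal    SEA   56      560
3    Ops    NYC   58      580
7  Legal    BOS   62      620
group by office, sum of age:
office
AUS    56
BOS    62
CHI    51
DEN    34
NYC    58
SEA    56
SF     35
Name: age, dtype: int64
reset_index():
  office  age
0    AUS   56
1    BOS   62
2    CHI   51
3    DEN   34
4    NYC   58
5    SEA   56
6     SF   35
The value at position 6, column 'age' is 35.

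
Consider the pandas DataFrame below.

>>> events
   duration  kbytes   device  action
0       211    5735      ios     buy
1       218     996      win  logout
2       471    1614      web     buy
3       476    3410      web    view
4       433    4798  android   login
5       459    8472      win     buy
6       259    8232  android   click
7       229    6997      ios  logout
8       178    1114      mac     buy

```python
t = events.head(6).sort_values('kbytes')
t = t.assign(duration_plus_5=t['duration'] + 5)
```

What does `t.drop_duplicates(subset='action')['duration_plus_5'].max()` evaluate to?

481

take first 6 rows:
   duration  kbytes   device  action
0       211    5735      ios     buy
1       218     996      win  logout
2       471    1614      web     buy
3       476    3410      web    view
4       433    4798  android   login
5       459    8472      win     buy
sort by kbytes:
   duration  kbytes   device  action
1       218     996      win  logout
2       471    1614      web     buy
3       476    3410      web    view
4       433    4798  android   login
0       211    5735      ios     buy
5       459    8472      win     buy
add column duration_plus_5 = t['duration'] + 5:
   duration  kbytes   device  action  duration_plus_5
1       218     996      win  logout              223
2       471    1614      web     buy              476
3       476    3410      web    view              481
4       433    4798  android   login              438
0       211    5735      ios     buy              216
5       459    8472      win     buy              464
drop duplicate action (keep=first):
   duration  kbytes   device  action  duration_plus_5
1       218     996      win  logout              223
2       471    1614      web     buy              476
3       476    3410      web    view              481
4       433    4798  android   login              438
max of column 'duration_plus_5' → 481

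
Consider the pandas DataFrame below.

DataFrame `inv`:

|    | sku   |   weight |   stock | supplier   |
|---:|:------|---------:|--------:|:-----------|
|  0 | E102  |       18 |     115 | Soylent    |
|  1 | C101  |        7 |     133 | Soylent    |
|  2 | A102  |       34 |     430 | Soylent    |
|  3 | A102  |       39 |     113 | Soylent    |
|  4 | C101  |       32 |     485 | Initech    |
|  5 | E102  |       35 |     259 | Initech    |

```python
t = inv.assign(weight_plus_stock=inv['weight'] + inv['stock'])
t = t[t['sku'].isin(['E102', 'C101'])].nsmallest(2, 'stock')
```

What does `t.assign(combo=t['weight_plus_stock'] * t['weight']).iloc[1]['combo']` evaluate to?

980

add column weight_plus_stock = inv['weight'] + inv['stock']:
    sku  weight  stock supplier  weight_plus_stock
0  E102      18    115  Soylent                133
1  C101       7    133  Soylent                140
2  A102      34    430  Soylent                464
3  A102      39    113  Soylent                152
4  C101      32    485  Initech                517
5  E102      35    259  Initech                294
filter rows where sku in ['E102', 'C101']:
    sku  weight  stock supplier  weight_plus_stock
0  E102      18    115  Soylent                133
1  C101       7    133  Soylent                140
4  C101      32    485  Initech                517
5  E102      35    259  Initech                294
take 2 rows with smallest stock:
    sku  weight  stock supplier  weight_plus_stock
0  E102      18    115  Soylent                133
1  C101       7    133  Soylent                140
add column combo = t['weight_plus_stock'] * t['weight']:
    sku  weight  stock supplier  weight_plus_stock  combo
0  E102      18    115  Soylent                133   2394
1  C101       7    133  Soylent                140    980
So iloc[1]['combo'] = 980.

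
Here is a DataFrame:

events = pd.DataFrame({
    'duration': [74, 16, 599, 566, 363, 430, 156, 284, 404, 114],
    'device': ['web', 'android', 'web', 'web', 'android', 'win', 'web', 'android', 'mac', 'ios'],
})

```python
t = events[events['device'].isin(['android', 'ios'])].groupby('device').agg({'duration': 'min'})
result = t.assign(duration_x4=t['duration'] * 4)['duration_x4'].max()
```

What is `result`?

filter rows where device in ['android', 'ios']:
   duration   device
1        16  android
4       363  android
7       284  android
9       114      ios
group by device, min of duration:
         duration
device           
android        16
ios           114
add column duration_x4 = t['duration'] * 4:
         duration  duration_x4
device                        
android        16           64
ios           114          456

456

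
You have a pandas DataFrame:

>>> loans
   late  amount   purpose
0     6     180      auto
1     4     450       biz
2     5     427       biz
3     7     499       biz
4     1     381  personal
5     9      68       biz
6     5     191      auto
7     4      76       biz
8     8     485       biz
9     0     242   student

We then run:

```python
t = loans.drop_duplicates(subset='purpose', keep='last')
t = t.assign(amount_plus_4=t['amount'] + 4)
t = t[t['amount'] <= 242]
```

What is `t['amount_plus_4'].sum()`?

drop duplicate purpose (keep=last):
   late  amount   purpose
4     1     381  personal
6     5     191      auto
8     8     485       biz
9     0     242   student
add column amount_plus_4 = t['amount'] + 4:
   late  amount   purpose  amount_plus_4
4     1     381  personal            385
6     5     191      auto            195
8     8     485       biz            489
9     0     242   student            246
filter rows where amount <= 242:
   late  amount  purpose  amount_plus_4
6     5     191     auto            195
9     0     242  student            246

441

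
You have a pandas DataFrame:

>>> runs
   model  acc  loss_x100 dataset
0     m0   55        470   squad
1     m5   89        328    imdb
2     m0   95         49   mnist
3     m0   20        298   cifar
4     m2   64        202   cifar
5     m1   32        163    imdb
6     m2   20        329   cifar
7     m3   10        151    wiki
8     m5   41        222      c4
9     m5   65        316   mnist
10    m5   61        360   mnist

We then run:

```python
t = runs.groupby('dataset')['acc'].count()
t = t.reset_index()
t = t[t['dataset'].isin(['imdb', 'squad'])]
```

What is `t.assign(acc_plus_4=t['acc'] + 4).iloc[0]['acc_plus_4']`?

group by dataset, count of acc:
dataset
c4       1
cifar    3
imdb     2
mnist    3
squad    1
wiki     1
Name: acc, dtype: int64
reset_index():
  dataset  acc
0      c4    1
1   cifar    3
2    imdb    2
3   mnist    3
4   squad    1
5    wiki    1
filter rows where dataset in ['imdb', 'squad']:
  dataset  acc
2    imdb    2
4   squad    1
add column acc_plus_4 = t['acc'] + 4:
  dataset  acc  acc_plus_4
2    imdb    2           6
4   squad    1           5
Reading off the value at position 0, column 'acc_plus_4', we get 6.

6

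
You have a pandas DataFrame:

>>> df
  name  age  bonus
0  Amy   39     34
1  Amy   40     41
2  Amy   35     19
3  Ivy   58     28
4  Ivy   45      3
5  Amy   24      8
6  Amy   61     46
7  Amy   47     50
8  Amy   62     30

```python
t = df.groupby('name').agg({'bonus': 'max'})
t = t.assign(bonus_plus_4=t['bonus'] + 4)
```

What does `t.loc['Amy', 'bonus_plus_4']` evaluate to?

group by name, max of bonus:
      bonus
name       
Amy      50
Ivy      28
add column bonus_plus_4 = t['bonus'] + 4:
      bonus  bonus_plus_4
name                     
Amy      50            54
Ivy      28            32
Reading off the value at row 'Amy', column 'bonus_plus_4', we get 54.

54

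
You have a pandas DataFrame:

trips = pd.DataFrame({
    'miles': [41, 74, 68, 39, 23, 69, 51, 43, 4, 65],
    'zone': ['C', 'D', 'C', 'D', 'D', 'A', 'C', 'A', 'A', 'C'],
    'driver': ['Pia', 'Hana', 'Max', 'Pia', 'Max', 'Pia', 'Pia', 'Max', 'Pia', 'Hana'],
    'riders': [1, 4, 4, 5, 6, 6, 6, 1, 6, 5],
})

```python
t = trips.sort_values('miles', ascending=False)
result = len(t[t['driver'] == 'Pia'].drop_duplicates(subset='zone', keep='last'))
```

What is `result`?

sort by miles descending:
   miles zone driver  riders
1     74    D   Hana       4
5     69    A    Pia       6
2     68    C    Max       4
9     65    C   Hana       5
6     51    C    Pia       6
7     43    A    Max       1
0     41    C    Pia       1
3     39    D    Pia       5
4     23    D    Max       6
8      4    A    Pia       6
filter rows where driver == 'Pia':
   miles zone driver  riders
5     69    A    Pia       6
6     51    C    Pia       6
0     41    C    Pia       1
3     39    D    Pia       5
8      4    A    Pia       6
drop duplicate zone (keep=last):
   miles zone driver  riders
0     41    C    Pia       1
3     39    D    Pia       5
8      4    A    Pia       6
number of rows → 3

3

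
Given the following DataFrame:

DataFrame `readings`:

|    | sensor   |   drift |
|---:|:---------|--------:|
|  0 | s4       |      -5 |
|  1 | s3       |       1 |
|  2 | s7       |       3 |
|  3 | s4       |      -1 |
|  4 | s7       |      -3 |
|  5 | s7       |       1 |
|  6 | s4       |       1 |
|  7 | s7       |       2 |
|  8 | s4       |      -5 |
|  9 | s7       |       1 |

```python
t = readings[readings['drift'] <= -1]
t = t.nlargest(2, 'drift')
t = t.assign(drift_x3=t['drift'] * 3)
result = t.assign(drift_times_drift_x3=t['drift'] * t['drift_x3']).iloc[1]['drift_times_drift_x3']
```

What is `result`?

27

filter rows where drift <= -1:
  sensor  drift
0     s4     -5
3     s4     -1
4     s7     -3
8     s4     -5
take 2 rows with largest drift:
  sensor  drift
3     s4     -1
4     s7     -3
add column drift_x3 = t['drift'] * 3:
  sensor  drift  drift_x3
3     s4     -1        -3
4     s7     -3        -9
add column drift_times_drift_x3 = t['drift'] * t['drift_x3']:
  sensor  drift  drift_x3  drift_times_drift_x3
3     s4     -1        -3                     3
4     s7     -3        -9                    27
Then the value at position 1, column 'drift_times_drift_x3': 27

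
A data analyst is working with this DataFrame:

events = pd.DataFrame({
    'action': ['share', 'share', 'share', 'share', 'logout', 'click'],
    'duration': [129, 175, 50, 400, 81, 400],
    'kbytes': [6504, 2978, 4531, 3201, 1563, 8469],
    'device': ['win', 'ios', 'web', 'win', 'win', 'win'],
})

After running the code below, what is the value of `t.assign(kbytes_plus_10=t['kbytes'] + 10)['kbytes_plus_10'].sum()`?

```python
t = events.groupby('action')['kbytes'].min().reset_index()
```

group by action, min of kbytes:
action
click     8469
logout    1563
share     2978
Name: kbytes, dtype: int64
reset_index():
   action  kbytes
0   click    8469
1  logout    1563
2   share    2978
add column kbytes_plus_10 = t['kbytes'] + 10:
   action  kbytes  kbytes_plus_10
0   click    8469            8479
1  logout    1563            1573
2   share    2978            2988
So sum() = 13040.

13040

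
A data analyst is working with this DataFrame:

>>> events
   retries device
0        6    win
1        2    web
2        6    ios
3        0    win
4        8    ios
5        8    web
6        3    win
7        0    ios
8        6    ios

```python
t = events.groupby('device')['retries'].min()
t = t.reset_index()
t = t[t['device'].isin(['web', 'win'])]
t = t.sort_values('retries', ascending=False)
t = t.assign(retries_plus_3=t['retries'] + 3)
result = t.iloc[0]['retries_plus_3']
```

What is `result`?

5

group by device, min of retries:
device
ios    0
web    2
win    0
Name: retries, dtype: int64
reset_index():
  device  retries
0    ios        0
1    web        2
2    win        0
filter rows where device in ['web', 'win']:
  device  retries
1    web        2
2    win        0
sort by retries descending:
  device  retries
1    web        2
2    win        0
add column retries_plus_3 = t['retries'] + 3:
  device  retries  retries_plus_3
1    web        2               5
2    win        0               3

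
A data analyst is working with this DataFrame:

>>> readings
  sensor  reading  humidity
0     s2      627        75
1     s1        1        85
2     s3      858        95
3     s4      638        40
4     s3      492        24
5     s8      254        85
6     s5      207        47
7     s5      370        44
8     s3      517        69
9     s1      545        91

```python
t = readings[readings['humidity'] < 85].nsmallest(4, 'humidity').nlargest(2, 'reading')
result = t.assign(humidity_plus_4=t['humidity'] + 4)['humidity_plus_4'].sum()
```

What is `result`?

filter rows where humidity < 85:
  sensor  reading  humidity
0     s2      627        75
3     s4      638        40
4     s3      492        24
6     s5      207        47
7     s5      370        44
8     s3      517        69
take 4 rows with smallest humidity:
  sensor  reading  humidity
4     s3      492        24
3     s4      638        40
7     s5      370        44
6     s5      207        47
take 2 rows with largest reading:
  sensor  reading  humidity
3     s4      638        40
4     s3      492        24
add column humidity_plus_4 = t['humidity'] + 4:
  sensor  reading  humidity  humidity_plus_4
3     s4      638        40               44
4     s3      492        24               28
Reading off the sum of column 'humidity_plus_4', we get 72.

72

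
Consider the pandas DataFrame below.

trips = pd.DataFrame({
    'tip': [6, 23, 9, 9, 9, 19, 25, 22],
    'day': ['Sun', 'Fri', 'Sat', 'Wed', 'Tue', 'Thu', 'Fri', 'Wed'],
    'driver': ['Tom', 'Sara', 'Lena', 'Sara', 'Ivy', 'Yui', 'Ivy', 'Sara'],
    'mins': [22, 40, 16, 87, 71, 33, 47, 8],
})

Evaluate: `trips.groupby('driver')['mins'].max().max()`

group by driver, max of mins:
driver
Ivy     71
Lena    16
Sara    87
Tom     22
Yui     33
Name: mins, dtype: int64
So max() = 87.

87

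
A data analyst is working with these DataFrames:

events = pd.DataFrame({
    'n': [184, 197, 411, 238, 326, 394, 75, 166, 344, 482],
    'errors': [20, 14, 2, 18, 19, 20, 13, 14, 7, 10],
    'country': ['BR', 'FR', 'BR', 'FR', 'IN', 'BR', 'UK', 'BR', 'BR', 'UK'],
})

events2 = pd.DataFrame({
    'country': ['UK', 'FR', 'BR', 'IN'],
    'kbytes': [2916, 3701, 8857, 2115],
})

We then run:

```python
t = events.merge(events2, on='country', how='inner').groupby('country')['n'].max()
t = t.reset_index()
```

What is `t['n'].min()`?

merge on 'country' (how='inner') → 10 rows:
     n  errors country  kbytes
0  184      20      BR    8857
1  197      14      FR    3701
2  411       2      BR    8857
3  238      18      FR    3701
4  326      19      IN    2115
5  394      20      BR    8857
6   75      13      UK    2916
7  166      14      BR    8857
8  344       7      BR    8857
9  482      10      UK    2916
group by country, max of n:
country
BR    411
FR    238
IN    326
UK    482
Name: n, dtype: int64
reset_index():
  country    n
0      BR  411
1      FR  238
2      IN  326
3      UK  482

238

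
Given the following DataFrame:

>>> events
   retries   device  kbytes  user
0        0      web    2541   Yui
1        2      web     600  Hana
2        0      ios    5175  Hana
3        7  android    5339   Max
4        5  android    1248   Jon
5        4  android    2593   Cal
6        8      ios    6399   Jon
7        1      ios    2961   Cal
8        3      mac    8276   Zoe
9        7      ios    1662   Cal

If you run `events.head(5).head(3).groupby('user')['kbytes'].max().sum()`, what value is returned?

7716

take first 5 rows:
   retries   device  kbytes  user
0        0      web    2541   Yui
1        2      web     600  Hana
2        0      ios    5175  Hana
3        7  android    5339   Max
4        5  android    1248   Jon
take first 3 rows:
   retries device  kbytes  user
0        0    web    2541   Yui
1        2    web     600  Hana
2        0    ios    5175  Hana
group by user, max of kbytes:
user
Hana    5175
Yui     2541
Name: kbytes, dtype: int64
Then the sum of the resulting series: 7716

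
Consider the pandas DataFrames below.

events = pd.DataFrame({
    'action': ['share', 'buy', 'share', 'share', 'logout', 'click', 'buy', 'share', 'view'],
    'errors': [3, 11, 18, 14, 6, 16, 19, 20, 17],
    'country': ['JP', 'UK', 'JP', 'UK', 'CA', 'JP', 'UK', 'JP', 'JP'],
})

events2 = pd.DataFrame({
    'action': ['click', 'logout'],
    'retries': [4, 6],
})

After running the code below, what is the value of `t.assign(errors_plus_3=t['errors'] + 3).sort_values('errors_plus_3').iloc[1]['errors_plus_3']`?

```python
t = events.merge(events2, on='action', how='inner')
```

merge on 'action' (how='inner') → 2 rows:
   action  errors country  retries
0  logout       6      CA        6
1   click      16      JP        4
add column errors_plus_3 = t['errors'] + 3:
   action  errors country  retries  errors_plus_3
0  logout       6      CA        6              9
1   click      16      JP        4             19
sort by errors_plus_3:
   action  errors country  retries  errors_plus_3
0  logout       6      CA        6              9
1   click      16      JP        4             19
Then the value at position 1, column 'errors_plus_3': 19

19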